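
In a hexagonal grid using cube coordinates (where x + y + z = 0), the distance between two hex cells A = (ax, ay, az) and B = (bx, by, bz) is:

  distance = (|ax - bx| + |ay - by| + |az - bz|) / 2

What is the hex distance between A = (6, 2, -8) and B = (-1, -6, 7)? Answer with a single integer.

Answer: 15

Derivation:
|ax - bx| = |6 - (-1)| = 7
|ay - by| = |2 - (-6)| = 8
|az - bz| = |-8 - 7| = 15
distance = (7 + 8 + 15) / 2 = 30 / 2 = 15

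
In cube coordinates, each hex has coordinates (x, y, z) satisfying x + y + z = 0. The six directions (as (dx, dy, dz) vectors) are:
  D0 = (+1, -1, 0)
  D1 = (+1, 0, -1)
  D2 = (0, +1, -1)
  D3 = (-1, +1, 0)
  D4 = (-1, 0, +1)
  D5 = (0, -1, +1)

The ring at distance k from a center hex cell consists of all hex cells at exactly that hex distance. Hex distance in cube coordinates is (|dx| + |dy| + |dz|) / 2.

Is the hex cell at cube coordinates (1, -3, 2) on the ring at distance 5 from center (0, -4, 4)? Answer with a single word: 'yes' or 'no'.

Answer: no

Derivation:
|px - cx| = |1 - 0| = 1
|py - cy| = |-3 - (-4)| = 1
|pz - cz| = |2 - 4| = 2
distance = (1+1+2)/2 = 4/2 = 2
radius = 5; distance != radius -> no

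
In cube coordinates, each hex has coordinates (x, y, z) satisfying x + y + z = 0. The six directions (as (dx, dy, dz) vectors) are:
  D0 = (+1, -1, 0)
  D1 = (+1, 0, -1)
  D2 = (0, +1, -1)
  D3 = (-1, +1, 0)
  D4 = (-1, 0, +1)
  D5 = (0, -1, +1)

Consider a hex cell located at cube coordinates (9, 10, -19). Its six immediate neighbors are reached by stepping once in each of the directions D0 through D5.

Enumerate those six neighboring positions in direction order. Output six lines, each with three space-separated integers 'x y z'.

Center: (9, 10, -19). Add each direction:
  D0: (9, 10, -19) + (1, -1, 0) = (10, 9, -19)
  D1: (9, 10, -19) + (1, 0, -1) = (10, 10, -20)
  D2: (9, 10, -19) + (0, 1, -1) = (9, 11, -20)
  D3: (9, 10, -19) + (-1, 1, 0) = (8, 11, -19)
  D4: (9, 10, -19) + (-1, 0, 1) = (8, 10, -18)
  D5: (9, 10, -19) + (0, -1, 1) = (9, 9, -18)

Answer: 10 9 -19
10 10 -20
9 11 -20
8 11 -19
8 10 -18
9 9 -18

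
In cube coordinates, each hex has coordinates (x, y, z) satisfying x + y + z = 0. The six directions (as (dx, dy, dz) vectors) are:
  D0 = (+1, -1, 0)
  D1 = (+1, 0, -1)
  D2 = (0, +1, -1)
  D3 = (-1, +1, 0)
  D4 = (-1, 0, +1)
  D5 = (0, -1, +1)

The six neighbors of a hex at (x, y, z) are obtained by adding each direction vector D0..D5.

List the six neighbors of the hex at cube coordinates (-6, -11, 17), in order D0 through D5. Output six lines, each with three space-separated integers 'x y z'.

Center: (-6, -11, 17). Add each direction:
  D0: (-6, -11, 17) + (1, -1, 0) = (-5, -12, 17)
  D1: (-6, -11, 17) + (1, 0, -1) = (-5, -11, 16)
  D2: (-6, -11, 17) + (0, 1, -1) = (-6, -10, 16)
  D3: (-6, -11, 17) + (-1, 1, 0) = (-7, -10, 17)
  D4: (-6, -11, 17) + (-1, 0, 1) = (-7, -11, 18)
  D5: (-6, -11, 17) + (0, -1, 1) = (-6, -12, 18)

Answer: -5 -12 17
-5 -11 16
-6 -10 16
-7 -10 17
-7 -11 18
-6 -12 18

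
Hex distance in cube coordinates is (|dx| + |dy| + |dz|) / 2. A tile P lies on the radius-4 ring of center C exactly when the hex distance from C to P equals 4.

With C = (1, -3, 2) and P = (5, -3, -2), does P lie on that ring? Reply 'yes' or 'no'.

Answer: yes

Derivation:
|px - cx| = |5 - 1| = 4
|py - cy| = |-3 - (-3)| = 0
|pz - cz| = |-2 - 2| = 4
distance = (4+0+4)/2 = 8/2 = 4
radius = 4; distance == radius -> yes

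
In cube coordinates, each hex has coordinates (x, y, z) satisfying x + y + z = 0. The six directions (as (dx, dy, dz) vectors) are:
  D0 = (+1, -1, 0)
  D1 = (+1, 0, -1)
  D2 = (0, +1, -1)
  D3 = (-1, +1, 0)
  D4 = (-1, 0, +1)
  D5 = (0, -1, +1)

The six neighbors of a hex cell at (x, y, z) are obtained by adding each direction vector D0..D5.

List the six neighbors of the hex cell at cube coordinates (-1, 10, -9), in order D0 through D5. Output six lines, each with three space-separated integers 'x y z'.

Center: (-1, 10, -9). Add each direction:
  D0: (-1, 10, -9) + (1, -1, 0) = (0, 9, -9)
  D1: (-1, 10, -9) + (1, 0, -1) = (0, 10, -10)
  D2: (-1, 10, -9) + (0, 1, -1) = (-1, 11, -10)
  D3: (-1, 10, -9) + (-1, 1, 0) = (-2, 11, -9)
  D4: (-1, 10, -9) + (-1, 0, 1) = (-2, 10, -8)
  D5: (-1, 10, -9) + (0, -1, 1) = (-1, 9, -8)

Answer: 0 9 -9
0 10 -10
-1 11 -10
-2 11 -9
-2 10 -8
-1 9 -8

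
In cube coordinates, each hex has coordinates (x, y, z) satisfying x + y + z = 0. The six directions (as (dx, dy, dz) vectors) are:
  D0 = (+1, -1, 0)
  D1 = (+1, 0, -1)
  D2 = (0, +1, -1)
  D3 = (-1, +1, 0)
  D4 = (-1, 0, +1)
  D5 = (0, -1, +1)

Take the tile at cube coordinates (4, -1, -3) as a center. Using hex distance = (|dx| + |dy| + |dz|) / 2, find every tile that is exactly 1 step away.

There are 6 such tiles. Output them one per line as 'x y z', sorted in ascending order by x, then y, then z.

Walk ring at distance 1 from (4, -1, -3):
Start at center + D4*1 = (3, -1, -2)
  hex 0: (3, -1, -2)
  hex 1: (4, -2, -2)
  hex 2: (5, -2, -3)
  hex 3: (5, -1, -4)
  hex 4: (4, 0, -4)
  hex 5: (3, 0, -3)
Sorted: 6 hexes.

Answer: 3 -1 -2
3 0 -3
4 -2 -2
4 0 -4
5 -2 -3
5 -1 -4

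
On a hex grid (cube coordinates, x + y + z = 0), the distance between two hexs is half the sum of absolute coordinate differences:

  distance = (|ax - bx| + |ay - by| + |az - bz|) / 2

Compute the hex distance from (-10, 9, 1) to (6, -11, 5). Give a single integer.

|ax - bx| = |-10 - 6| = 16
|ay - by| = |9 - (-11)| = 20
|az - bz| = |1 - 5| = 4
distance = (16 + 20 + 4) / 2 = 40 / 2 = 20

Answer: 20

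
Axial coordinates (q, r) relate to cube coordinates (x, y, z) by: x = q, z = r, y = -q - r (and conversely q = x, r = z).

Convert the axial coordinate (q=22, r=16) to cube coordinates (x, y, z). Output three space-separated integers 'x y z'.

Answer: 22 -38 16

Derivation:
x = q = 22
z = r = 16
y = -x - z = -(22) - (16) = -38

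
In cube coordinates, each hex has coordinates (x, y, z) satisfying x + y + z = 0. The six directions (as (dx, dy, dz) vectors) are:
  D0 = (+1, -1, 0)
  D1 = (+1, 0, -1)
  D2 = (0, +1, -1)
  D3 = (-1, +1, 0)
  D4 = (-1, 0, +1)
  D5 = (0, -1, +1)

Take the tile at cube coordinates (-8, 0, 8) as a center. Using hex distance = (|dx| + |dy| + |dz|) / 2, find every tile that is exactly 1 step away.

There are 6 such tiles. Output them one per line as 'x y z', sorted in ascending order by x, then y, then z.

Answer: -9 0 9
-9 1 8
-8 -1 9
-8 1 7
-7 -1 8
-7 0 7

Derivation:
Walk ring at distance 1 from (-8, 0, 8):
Start at center + D4*1 = (-9, 0, 9)
  hex 0: (-9, 0, 9)
  hex 1: (-8, -1, 9)
  hex 2: (-7, -1, 8)
  hex 3: (-7, 0, 7)
  hex 4: (-8, 1, 7)
  hex 5: (-9, 1, 8)
Sorted: 6 hexes.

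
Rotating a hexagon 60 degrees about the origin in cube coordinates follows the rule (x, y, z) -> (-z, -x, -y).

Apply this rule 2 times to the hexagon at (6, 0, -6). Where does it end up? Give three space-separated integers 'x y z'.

Answer: 0 -6 6

Derivation:
Start: (6, 0, -6)
Step 1: (6, 0, -6) -> (-(-6), -(6), -(0)) = (6, -6, 0)
Step 2: (6, -6, 0) -> (-(0), -(6), -(-6)) = (0, -6, 6)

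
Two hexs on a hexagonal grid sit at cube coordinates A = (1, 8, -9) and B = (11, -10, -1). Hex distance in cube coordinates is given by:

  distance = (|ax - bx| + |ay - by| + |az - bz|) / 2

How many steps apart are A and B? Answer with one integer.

Answer: 18

Derivation:
|ax - bx| = |1 - 11| = 10
|ay - by| = |8 - (-10)| = 18
|az - bz| = |-9 - (-1)| = 8
distance = (10 + 18 + 8) / 2 = 36 / 2 = 18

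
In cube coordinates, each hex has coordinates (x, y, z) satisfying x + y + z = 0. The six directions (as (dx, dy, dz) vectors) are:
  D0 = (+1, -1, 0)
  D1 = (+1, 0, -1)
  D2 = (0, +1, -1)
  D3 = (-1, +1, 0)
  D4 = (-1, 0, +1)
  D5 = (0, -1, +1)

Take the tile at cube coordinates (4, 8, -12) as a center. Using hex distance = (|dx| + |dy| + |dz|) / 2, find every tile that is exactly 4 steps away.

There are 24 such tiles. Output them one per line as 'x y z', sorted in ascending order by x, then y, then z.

Answer: 0 8 -8
0 9 -9
0 10 -10
0 11 -11
0 12 -12
1 7 -8
1 12 -13
2 6 -8
2 12 -14
3 5 -8
3 12 -15
4 4 -8
4 12 -16
5 4 -9
5 11 -16
6 4 -10
6 10 -16
7 4 -11
7 9 -16
8 4 -12
8 5 -13
8 6 -14
8 7 -15
8 8 -16

Derivation:
Walk ring at distance 4 from (4, 8, -12):
Start at center + D4*4 = (0, 8, -8)
  hex 0: (0, 8, -8)
  hex 1: (1, 7, -8)
  hex 2: (2, 6, -8)
  hex 3: (3, 5, -8)
  hex 4: (4, 4, -8)
  hex 5: (5, 4, -9)
  hex 6: (6, 4, -10)
  hex 7: (7, 4, -11)
  hex 8: (8, 4, -12)
  hex 9: (8, 5, -13)
  hex 10: (8, 6, -14)
  hex 11: (8, 7, -15)
  hex 12: (8, 8, -16)
  hex 13: (7, 9, -16)
  hex 14: (6, 10, -16)
  hex 15: (5, 11, -16)
  hex 16: (4, 12, -16)
  hex 17: (3, 12, -15)
  hex 18: (2, 12, -14)
  hex 19: (1, 12, -13)
  hex 20: (0, 12, -12)
  hex 21: (0, 11, -11)
  hex 22: (0, 10, -10)
  hex 23: (0, 9, -9)
Sorted: 24 hexes.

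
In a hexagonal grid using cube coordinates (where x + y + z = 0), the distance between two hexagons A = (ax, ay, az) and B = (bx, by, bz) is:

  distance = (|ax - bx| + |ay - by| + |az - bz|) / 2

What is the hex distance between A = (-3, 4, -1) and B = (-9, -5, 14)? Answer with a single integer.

Answer: 15

Derivation:
|ax - bx| = |-3 - (-9)| = 6
|ay - by| = |4 - (-5)| = 9
|az - bz| = |-1 - 14| = 15
distance = (6 + 9 + 15) / 2 = 30 / 2 = 15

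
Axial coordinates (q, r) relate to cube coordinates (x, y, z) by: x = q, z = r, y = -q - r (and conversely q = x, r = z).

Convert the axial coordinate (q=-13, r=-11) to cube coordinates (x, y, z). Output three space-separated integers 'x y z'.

Answer: -13 24 -11

Derivation:
x = q = -13
z = r = -11
y = -x - z = -(-13) - (-11) = 24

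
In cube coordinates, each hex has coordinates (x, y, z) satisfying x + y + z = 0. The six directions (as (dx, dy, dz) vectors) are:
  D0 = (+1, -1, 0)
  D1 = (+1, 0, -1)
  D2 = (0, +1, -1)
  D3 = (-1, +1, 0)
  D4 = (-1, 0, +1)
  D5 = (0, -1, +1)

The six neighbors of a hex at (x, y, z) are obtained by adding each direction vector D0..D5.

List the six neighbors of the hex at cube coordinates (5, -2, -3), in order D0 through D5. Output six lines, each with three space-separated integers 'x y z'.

Center: (5, -2, -3). Add each direction:
  D0: (5, -2, -3) + (1, -1, 0) = (6, -3, -3)
  D1: (5, -2, -3) + (1, 0, -1) = (6, -2, -4)
  D2: (5, -2, -3) + (0, 1, -1) = (5, -1, -4)
  D3: (5, -2, -3) + (-1, 1, 0) = (4, -1, -3)
  D4: (5, -2, -3) + (-1, 0, 1) = (4, -2, -2)
  D5: (5, -2, -3) + (0, -1, 1) = (5, -3, -2)

Answer: 6 -3 -3
6 -2 -4
5 -1 -4
4 -1 -3
4 -2 -2
5 -3 -2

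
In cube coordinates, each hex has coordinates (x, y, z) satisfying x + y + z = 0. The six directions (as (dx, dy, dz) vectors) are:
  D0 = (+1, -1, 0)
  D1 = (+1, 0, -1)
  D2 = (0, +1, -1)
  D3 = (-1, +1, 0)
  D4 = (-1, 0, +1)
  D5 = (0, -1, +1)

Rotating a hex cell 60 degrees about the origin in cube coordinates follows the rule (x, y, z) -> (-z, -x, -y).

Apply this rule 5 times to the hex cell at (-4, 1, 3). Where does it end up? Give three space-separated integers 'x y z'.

Start: (-4, 1, 3)
Step 1: (-4, 1, 3) -> (-(3), -(-4), -(1)) = (-3, 4, -1)
Step 2: (-3, 4, -1) -> (-(-1), -(-3), -(4)) = (1, 3, -4)
Step 3: (1, 3, -4) -> (-(-4), -(1), -(3)) = (4, -1, -3)
Step 4: (4, -1, -3) -> (-(-3), -(4), -(-1)) = (3, -4, 1)
Step 5: (3, -4, 1) -> (-(1), -(3), -(-4)) = (-1, -3, 4)

Answer: -1 -3 4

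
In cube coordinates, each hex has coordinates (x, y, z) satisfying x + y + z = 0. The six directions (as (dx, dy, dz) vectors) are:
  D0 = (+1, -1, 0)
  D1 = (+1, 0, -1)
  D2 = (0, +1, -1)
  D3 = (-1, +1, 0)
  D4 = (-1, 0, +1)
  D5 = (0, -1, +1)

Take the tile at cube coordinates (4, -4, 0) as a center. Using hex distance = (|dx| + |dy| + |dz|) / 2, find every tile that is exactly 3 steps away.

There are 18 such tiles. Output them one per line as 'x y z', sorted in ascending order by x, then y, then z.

Answer: 1 -4 3
1 -3 2
1 -2 1
1 -1 0
2 -5 3
2 -1 -1
3 -6 3
3 -1 -2
4 -7 3
4 -1 -3
5 -7 2
5 -2 -3
6 -7 1
6 -3 -3
7 -7 0
7 -6 -1
7 -5 -2
7 -4 -3

Derivation:
Walk ring at distance 3 from (4, -4, 0):
Start at center + D4*3 = (1, -4, 3)
  hex 0: (1, -4, 3)
  hex 1: (2, -5, 3)
  hex 2: (3, -6, 3)
  hex 3: (4, -7, 3)
  hex 4: (5, -7, 2)
  hex 5: (6, -7, 1)
  hex 6: (7, -7, 0)
  hex 7: (7, -6, -1)
  hex 8: (7, -5, -2)
  hex 9: (7, -4, -3)
  hex 10: (6, -3, -3)
  hex 11: (5, -2, -3)
  hex 12: (4, -1, -3)
  hex 13: (3, -1, -2)
  hex 14: (2, -1, -1)
  hex 15: (1, -1, 0)
  hex 16: (1, -2, 1)
  hex 17: (1, -3, 2)
Sorted: 18 hexes.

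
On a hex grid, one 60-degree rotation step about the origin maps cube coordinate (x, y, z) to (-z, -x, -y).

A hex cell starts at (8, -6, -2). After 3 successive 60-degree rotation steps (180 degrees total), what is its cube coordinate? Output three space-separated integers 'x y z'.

Start: (8, -6, -2)
Step 1: (8, -6, -2) -> (-(-2), -(8), -(-6)) = (2, -8, 6)
Step 2: (2, -8, 6) -> (-(6), -(2), -(-8)) = (-6, -2, 8)
Step 3: (-6, -2, 8) -> (-(8), -(-6), -(-2)) = (-8, 6, 2)

Answer: -8 6 2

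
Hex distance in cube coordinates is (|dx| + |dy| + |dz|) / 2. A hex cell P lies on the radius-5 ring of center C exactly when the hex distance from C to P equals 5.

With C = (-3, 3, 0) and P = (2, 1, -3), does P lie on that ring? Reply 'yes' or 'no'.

Answer: yes

Derivation:
|px - cx| = |2 - (-3)| = 5
|py - cy| = |1 - 3| = 2
|pz - cz| = |-3 - 0| = 3
distance = (5+2+3)/2 = 10/2 = 5
radius = 5; distance == radius -> yes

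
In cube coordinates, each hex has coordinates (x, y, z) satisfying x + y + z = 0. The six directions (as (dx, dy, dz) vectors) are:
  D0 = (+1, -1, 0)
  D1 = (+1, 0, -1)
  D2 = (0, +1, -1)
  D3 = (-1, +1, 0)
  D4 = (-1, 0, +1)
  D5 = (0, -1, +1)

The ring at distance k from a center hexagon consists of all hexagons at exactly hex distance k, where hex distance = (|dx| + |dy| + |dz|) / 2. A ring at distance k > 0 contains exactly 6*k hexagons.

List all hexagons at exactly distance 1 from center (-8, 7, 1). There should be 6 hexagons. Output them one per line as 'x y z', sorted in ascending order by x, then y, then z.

Walk ring at distance 1 from (-8, 7, 1):
Start at center + D4*1 = (-9, 7, 2)
  hex 0: (-9, 7, 2)
  hex 1: (-8, 6, 2)
  hex 2: (-7, 6, 1)
  hex 3: (-7, 7, 0)
  hex 4: (-8, 8, 0)
  hex 5: (-9, 8, 1)
Sorted: 6 hexes.

Answer: -9 7 2
-9 8 1
-8 6 2
-8 8 0
-7 6 1
-7 7 0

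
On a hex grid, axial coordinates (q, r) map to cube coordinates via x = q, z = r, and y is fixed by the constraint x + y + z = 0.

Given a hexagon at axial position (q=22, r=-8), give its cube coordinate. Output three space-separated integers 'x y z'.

Answer: 22 -14 -8

Derivation:
x = q = 22
z = r = -8
y = -x - z = -(22) - (-8) = -14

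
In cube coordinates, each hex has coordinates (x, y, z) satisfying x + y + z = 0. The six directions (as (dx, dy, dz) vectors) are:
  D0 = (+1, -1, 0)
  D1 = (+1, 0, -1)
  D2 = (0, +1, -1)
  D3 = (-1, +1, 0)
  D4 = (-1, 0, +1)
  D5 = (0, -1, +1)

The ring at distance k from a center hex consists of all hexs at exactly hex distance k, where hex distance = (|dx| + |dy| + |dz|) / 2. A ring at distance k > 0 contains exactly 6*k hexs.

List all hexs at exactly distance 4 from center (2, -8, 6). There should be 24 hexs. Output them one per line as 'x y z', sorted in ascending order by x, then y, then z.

Answer: -2 -8 10
-2 -7 9
-2 -6 8
-2 -5 7
-2 -4 6
-1 -9 10
-1 -4 5
0 -10 10
0 -4 4
1 -11 10
1 -4 3
2 -12 10
2 -4 2
3 -12 9
3 -5 2
4 -12 8
4 -6 2
5 -12 7
5 -7 2
6 -12 6
6 -11 5
6 -10 4
6 -9 3
6 -8 2

Derivation:
Walk ring at distance 4 from (2, -8, 6):
Start at center + D4*4 = (-2, -8, 10)
  hex 0: (-2, -8, 10)
  hex 1: (-1, -9, 10)
  hex 2: (0, -10, 10)
  hex 3: (1, -11, 10)
  hex 4: (2, -12, 10)
  hex 5: (3, -12, 9)
  hex 6: (4, -12, 8)
  hex 7: (5, -12, 7)
  hex 8: (6, -12, 6)
  hex 9: (6, -11, 5)
  hex 10: (6, -10, 4)
  hex 11: (6, -9, 3)
  hex 12: (6, -8, 2)
  hex 13: (5, -7, 2)
  hex 14: (4, -6, 2)
  hex 15: (3, -5, 2)
  hex 16: (2, -4, 2)
  hex 17: (1, -4, 3)
  hex 18: (0, -4, 4)
  hex 19: (-1, -4, 5)
  hex 20: (-2, -4, 6)
  hex 21: (-2, -5, 7)
  hex 22: (-2, -6, 8)
  hex 23: (-2, -7, 9)
Sorted: 24 hexes.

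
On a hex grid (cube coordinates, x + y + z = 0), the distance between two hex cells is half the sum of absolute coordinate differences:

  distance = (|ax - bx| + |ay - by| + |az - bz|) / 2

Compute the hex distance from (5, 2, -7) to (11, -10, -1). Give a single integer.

|ax - bx| = |5 - 11| = 6
|ay - by| = |2 - (-10)| = 12
|az - bz| = |-7 - (-1)| = 6
distance = (6 + 12 + 6) / 2 = 24 / 2 = 12

Answer: 12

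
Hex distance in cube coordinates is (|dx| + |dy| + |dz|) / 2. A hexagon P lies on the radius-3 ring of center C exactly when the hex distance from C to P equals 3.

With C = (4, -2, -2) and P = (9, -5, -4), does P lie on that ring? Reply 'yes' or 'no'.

|px - cx| = |9 - 4| = 5
|py - cy| = |-5 - (-2)| = 3
|pz - cz| = |-4 - (-2)| = 2
distance = (5+3+2)/2 = 10/2 = 5
radius = 3; distance != radius -> no

Answer: no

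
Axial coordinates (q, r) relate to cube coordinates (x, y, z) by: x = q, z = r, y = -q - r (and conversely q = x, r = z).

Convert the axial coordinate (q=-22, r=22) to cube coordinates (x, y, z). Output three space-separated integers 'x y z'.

Answer: -22 0 22

Derivation:
x = q = -22
z = r = 22
y = -x - z = -(-22) - (22) = 0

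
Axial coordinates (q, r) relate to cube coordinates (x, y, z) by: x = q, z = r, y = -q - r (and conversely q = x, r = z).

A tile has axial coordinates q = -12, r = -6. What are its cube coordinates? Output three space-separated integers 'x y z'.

Answer: -12 18 -6

Derivation:
x = q = -12
z = r = -6
y = -x - z = -(-12) - (-6) = 18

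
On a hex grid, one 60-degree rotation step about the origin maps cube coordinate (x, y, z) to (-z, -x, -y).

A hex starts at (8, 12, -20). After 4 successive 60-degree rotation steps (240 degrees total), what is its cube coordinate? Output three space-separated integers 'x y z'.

Start: (8, 12, -20)
Step 1: (8, 12, -20) -> (-(-20), -(8), -(12)) = (20, -8, -12)
Step 2: (20, -8, -12) -> (-(-12), -(20), -(-8)) = (12, -20, 8)
Step 3: (12, -20, 8) -> (-(8), -(12), -(-20)) = (-8, -12, 20)
Step 4: (-8, -12, 20) -> (-(20), -(-8), -(-12)) = (-20, 8, 12)

Answer: -20 8 12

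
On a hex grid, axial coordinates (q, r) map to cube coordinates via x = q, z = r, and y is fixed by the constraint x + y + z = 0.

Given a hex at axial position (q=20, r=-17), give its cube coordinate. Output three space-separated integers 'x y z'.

x = q = 20
z = r = -17
y = -x - z = -(20) - (-17) = -3

Answer: 20 -3 -17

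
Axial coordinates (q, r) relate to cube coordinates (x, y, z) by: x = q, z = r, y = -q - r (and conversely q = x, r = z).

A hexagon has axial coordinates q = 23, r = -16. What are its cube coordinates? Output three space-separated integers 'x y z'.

Answer: 23 -7 -16

Derivation:
x = q = 23
z = r = -16
y = -x - z = -(23) - (-16) = -7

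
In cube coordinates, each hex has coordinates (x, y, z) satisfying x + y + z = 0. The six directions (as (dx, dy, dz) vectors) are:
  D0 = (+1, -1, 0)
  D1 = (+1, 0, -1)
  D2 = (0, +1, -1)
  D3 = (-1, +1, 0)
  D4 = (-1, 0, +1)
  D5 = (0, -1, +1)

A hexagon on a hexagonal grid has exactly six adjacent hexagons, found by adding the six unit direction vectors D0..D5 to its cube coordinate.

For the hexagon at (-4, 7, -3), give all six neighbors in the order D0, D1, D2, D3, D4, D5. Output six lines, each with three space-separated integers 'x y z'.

Answer: -3 6 -3
-3 7 -4
-4 8 -4
-5 8 -3
-5 7 -2
-4 6 -2

Derivation:
Center: (-4, 7, -3). Add each direction:
  D0: (-4, 7, -3) + (1, -1, 0) = (-3, 6, -3)
  D1: (-4, 7, -3) + (1, 0, -1) = (-3, 7, -4)
  D2: (-4, 7, -3) + (0, 1, -1) = (-4, 8, -4)
  D3: (-4, 7, -3) + (-1, 1, 0) = (-5, 8, -3)
  D4: (-4, 7, -3) + (-1, 0, 1) = (-5, 7, -2)
  D5: (-4, 7, -3) + (0, -1, 1) = (-4, 6, -2)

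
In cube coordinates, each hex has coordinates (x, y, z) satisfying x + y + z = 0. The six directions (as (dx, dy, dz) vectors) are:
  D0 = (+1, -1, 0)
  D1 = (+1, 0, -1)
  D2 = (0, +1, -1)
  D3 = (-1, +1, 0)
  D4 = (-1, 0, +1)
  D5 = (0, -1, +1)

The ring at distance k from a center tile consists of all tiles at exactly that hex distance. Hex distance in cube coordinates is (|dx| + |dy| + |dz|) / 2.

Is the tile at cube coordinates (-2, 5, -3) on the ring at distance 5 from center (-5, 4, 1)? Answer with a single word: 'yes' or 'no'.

|px - cx| = |-2 - (-5)| = 3
|py - cy| = |5 - 4| = 1
|pz - cz| = |-3 - 1| = 4
distance = (3+1+4)/2 = 8/2 = 4
radius = 5; distance != radius -> no

Answer: no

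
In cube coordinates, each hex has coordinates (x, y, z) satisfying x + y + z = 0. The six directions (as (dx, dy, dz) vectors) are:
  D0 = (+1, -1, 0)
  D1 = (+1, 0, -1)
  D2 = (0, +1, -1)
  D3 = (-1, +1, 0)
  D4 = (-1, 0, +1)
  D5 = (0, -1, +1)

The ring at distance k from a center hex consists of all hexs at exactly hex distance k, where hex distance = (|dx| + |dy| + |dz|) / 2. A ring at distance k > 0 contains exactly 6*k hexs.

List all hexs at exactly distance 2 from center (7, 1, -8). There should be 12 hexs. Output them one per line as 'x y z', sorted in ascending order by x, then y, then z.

Answer: 5 1 -6
5 2 -7
5 3 -8
6 0 -6
6 3 -9
7 -1 -6
7 3 -10
8 -1 -7
8 2 -10
9 -1 -8
9 0 -9
9 1 -10

Derivation:
Walk ring at distance 2 from (7, 1, -8):
Start at center + D4*2 = (5, 1, -6)
  hex 0: (5, 1, -6)
  hex 1: (6, 0, -6)
  hex 2: (7, -1, -6)
  hex 3: (8, -1, -7)
  hex 4: (9, -1, -8)
  hex 5: (9, 0, -9)
  hex 6: (9, 1, -10)
  hex 7: (8, 2, -10)
  hex 8: (7, 3, -10)
  hex 9: (6, 3, -9)
  hex 10: (5, 3, -8)
  hex 11: (5, 2, -7)
Sorted: 12 hexes.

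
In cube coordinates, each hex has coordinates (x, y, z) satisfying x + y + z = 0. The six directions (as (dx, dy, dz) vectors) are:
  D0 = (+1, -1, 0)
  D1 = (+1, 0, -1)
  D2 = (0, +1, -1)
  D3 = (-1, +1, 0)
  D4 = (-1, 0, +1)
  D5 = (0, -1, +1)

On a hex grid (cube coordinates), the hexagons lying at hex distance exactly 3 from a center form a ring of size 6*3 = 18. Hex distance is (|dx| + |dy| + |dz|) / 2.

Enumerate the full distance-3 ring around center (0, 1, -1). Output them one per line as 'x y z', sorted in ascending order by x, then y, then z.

Answer: -3 1 2
-3 2 1
-3 3 0
-3 4 -1
-2 0 2
-2 4 -2
-1 -1 2
-1 4 -3
0 -2 2
0 4 -4
1 -2 1
1 3 -4
2 -2 0
2 2 -4
3 -2 -1
3 -1 -2
3 0 -3
3 1 -4

Derivation:
Walk ring at distance 3 from (0, 1, -1):
Start at center + D4*3 = (-3, 1, 2)
  hex 0: (-3, 1, 2)
  hex 1: (-2, 0, 2)
  hex 2: (-1, -1, 2)
  hex 3: (0, -2, 2)
  hex 4: (1, -2, 1)
  hex 5: (2, -2, 0)
  hex 6: (3, -2, -1)
  hex 7: (3, -1, -2)
  hex 8: (3, 0, -3)
  hex 9: (3, 1, -4)
  hex 10: (2, 2, -4)
  hex 11: (1, 3, -4)
  hex 12: (0, 4, -4)
  hex 13: (-1, 4, -3)
  hex 14: (-2, 4, -2)
  hex 15: (-3, 4, -1)
  hex 16: (-3, 3, 0)
  hex 17: (-3, 2, 1)
Sorted: 18 hexes.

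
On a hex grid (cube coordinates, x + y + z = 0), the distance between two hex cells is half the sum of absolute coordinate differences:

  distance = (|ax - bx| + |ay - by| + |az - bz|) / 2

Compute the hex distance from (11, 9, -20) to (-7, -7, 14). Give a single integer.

|ax - bx| = |11 - (-7)| = 18
|ay - by| = |9 - (-7)| = 16
|az - bz| = |-20 - 14| = 34
distance = (18 + 16 + 34) / 2 = 68 / 2 = 34

Answer: 34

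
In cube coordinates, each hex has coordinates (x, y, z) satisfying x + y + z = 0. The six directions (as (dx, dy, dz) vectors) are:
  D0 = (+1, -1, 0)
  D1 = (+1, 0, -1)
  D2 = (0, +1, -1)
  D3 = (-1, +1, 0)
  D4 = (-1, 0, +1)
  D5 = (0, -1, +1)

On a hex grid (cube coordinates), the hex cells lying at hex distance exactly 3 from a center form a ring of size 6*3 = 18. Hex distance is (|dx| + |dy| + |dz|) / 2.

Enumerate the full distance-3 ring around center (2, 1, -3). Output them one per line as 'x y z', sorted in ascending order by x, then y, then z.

Walk ring at distance 3 from (2, 1, -3):
Start at center + D4*3 = (-1, 1, 0)
  hex 0: (-1, 1, 0)
  hex 1: (0, 0, 0)
  hex 2: (1, -1, 0)
  hex 3: (2, -2, 0)
  hex 4: (3, -2, -1)
  hex 5: (4, -2, -2)
  hex 6: (5, -2, -3)
  hex 7: (5, -1, -4)
  hex 8: (5, 0, -5)
  hex 9: (5, 1, -6)
  hex 10: (4, 2, -6)
  hex 11: (3, 3, -6)
  hex 12: (2, 4, -6)
  hex 13: (1, 4, -5)
  hex 14: (0, 4, -4)
  hex 15: (-1, 4, -3)
  hex 16: (-1, 3, -2)
  hex 17: (-1, 2, -1)
Sorted: 18 hexes.

Answer: -1 1 0
-1 2 -1
-1 3 -2
-1 4 -3
0 0 0
0 4 -4
1 -1 0
1 4 -5
2 -2 0
2 4 -6
3 -2 -1
3 3 -6
4 -2 -2
4 2 -6
5 -2 -3
5 -1 -4
5 0 -5
5 1 -6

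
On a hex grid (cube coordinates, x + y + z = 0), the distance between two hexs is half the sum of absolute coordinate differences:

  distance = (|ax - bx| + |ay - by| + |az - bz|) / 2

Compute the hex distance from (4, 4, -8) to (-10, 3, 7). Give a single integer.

|ax - bx| = |4 - (-10)| = 14
|ay - by| = |4 - 3| = 1
|az - bz| = |-8 - 7| = 15
distance = (14 + 1 + 15) / 2 = 30 / 2 = 15

Answer: 15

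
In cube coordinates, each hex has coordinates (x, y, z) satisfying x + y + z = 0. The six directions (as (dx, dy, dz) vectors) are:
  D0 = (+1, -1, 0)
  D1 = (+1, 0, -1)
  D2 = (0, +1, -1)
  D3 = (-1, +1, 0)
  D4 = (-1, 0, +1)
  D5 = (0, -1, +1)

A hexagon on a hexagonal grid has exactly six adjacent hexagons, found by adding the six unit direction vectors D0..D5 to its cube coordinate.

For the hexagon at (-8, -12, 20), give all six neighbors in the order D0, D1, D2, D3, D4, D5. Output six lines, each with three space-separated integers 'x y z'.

Center: (-8, -12, 20). Add each direction:
  D0: (-8, -12, 20) + (1, -1, 0) = (-7, -13, 20)
  D1: (-8, -12, 20) + (1, 0, -1) = (-7, -12, 19)
  D2: (-8, -12, 20) + (0, 1, -1) = (-8, -11, 19)
  D3: (-8, -12, 20) + (-1, 1, 0) = (-9, -11, 20)
  D4: (-8, -12, 20) + (-1, 0, 1) = (-9, -12, 21)
  D5: (-8, -12, 20) + (0, -1, 1) = (-8, -13, 21)

Answer: -7 -13 20
-7 -12 19
-8 -11 19
-9 -11 20
-9 -12 21
-8 -13 21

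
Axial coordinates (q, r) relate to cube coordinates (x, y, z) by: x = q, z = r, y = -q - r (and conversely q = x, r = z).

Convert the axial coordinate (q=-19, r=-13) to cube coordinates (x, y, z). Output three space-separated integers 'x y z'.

x = q = -19
z = r = -13
y = -x - z = -(-19) - (-13) = 32

Answer: -19 32 -13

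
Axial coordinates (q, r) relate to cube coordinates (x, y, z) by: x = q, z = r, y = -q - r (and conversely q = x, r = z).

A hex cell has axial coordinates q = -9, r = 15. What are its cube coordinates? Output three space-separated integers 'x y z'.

x = q = -9
z = r = 15
y = -x - z = -(-9) - (15) = -6

Answer: -9 -6 15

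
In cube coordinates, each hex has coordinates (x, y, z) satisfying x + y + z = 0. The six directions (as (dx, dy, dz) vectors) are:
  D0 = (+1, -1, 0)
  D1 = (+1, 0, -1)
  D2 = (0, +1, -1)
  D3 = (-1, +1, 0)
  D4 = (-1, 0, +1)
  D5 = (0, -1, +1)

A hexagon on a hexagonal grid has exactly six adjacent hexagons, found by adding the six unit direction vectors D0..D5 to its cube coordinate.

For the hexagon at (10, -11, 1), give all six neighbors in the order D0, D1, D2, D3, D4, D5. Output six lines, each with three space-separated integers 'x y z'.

Center: (10, -11, 1). Add each direction:
  D0: (10, -11, 1) + (1, -1, 0) = (11, -12, 1)
  D1: (10, -11, 1) + (1, 0, -1) = (11, -11, 0)
  D2: (10, -11, 1) + (0, 1, -1) = (10, -10, 0)
  D3: (10, -11, 1) + (-1, 1, 0) = (9, -10, 1)
  D4: (10, -11, 1) + (-1, 0, 1) = (9, -11, 2)
  D5: (10, -11, 1) + (0, -1, 1) = (10, -12, 2)

Answer: 11 -12 1
11 -11 0
10 -10 0
9 -10 1
9 -11 2
10 -12 2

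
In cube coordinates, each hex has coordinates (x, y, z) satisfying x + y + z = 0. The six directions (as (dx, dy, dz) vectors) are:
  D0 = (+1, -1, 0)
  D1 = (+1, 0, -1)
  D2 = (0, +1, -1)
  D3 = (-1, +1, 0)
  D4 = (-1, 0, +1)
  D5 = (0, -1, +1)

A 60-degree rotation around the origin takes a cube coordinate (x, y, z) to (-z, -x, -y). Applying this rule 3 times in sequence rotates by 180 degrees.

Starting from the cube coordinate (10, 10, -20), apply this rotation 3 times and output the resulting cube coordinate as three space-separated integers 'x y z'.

Answer: -10 -10 20

Derivation:
Start: (10, 10, -20)
Step 1: (10, 10, -20) -> (-(-20), -(10), -(10)) = (20, -10, -10)
Step 2: (20, -10, -10) -> (-(-10), -(20), -(-10)) = (10, -20, 10)
Step 3: (10, -20, 10) -> (-(10), -(10), -(-20)) = (-10, -10, 20)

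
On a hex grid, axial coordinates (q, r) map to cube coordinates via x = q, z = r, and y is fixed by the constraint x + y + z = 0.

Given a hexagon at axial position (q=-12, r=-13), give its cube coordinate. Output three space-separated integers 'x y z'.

x = q = -12
z = r = -13
y = -x - z = -(-12) - (-13) = 25

Answer: -12 25 -13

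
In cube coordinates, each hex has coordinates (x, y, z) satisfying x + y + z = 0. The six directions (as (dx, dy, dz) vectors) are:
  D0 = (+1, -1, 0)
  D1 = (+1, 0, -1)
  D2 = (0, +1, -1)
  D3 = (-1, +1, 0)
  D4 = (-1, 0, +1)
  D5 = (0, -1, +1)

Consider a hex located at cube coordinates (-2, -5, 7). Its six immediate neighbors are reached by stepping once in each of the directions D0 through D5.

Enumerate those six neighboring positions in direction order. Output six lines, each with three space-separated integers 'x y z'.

Center: (-2, -5, 7). Add each direction:
  D0: (-2, -5, 7) + (1, -1, 0) = (-1, -6, 7)
  D1: (-2, -5, 7) + (1, 0, -1) = (-1, -5, 6)
  D2: (-2, -5, 7) + (0, 1, -1) = (-2, -4, 6)
  D3: (-2, -5, 7) + (-1, 1, 0) = (-3, -4, 7)
  D4: (-2, -5, 7) + (-1, 0, 1) = (-3, -5, 8)
  D5: (-2, -5, 7) + (0, -1, 1) = (-2, -6, 8)

Answer: -1 -6 7
-1 -5 6
-2 -4 6
-3 -4 7
-3 -5 8
-2 -6 8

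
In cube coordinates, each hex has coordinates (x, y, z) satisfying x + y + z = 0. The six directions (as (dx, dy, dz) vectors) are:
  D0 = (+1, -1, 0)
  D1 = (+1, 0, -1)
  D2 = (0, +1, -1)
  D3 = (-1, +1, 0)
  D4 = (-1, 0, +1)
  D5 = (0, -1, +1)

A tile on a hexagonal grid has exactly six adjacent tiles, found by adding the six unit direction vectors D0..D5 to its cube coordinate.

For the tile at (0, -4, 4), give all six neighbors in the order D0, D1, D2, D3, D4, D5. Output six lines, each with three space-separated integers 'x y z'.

Answer: 1 -5 4
1 -4 3
0 -3 3
-1 -3 4
-1 -4 5
0 -5 5

Derivation:
Center: (0, -4, 4). Add each direction:
  D0: (0, -4, 4) + (1, -1, 0) = (1, -5, 4)
  D1: (0, -4, 4) + (1, 0, -1) = (1, -4, 3)
  D2: (0, -4, 4) + (0, 1, -1) = (0, -3, 3)
  D3: (0, -4, 4) + (-1, 1, 0) = (-1, -3, 4)
  D4: (0, -4, 4) + (-1, 0, 1) = (-1, -4, 5)
  D5: (0, -4, 4) + (0, -1, 1) = (0, -5, 5)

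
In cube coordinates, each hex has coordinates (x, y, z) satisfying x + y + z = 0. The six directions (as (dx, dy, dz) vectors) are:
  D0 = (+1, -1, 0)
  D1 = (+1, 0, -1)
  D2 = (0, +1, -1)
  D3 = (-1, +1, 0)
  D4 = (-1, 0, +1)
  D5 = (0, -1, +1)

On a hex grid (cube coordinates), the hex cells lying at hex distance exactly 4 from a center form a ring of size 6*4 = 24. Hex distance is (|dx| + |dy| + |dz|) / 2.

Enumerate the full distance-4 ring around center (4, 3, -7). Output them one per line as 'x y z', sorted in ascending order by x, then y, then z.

Walk ring at distance 4 from (4, 3, -7):
Start at center + D4*4 = (0, 3, -3)
  hex 0: (0, 3, -3)
  hex 1: (1, 2, -3)
  hex 2: (2, 1, -3)
  hex 3: (3, 0, -3)
  hex 4: (4, -1, -3)
  hex 5: (5, -1, -4)
  hex 6: (6, -1, -5)
  hex 7: (7, -1, -6)
  hex 8: (8, -1, -7)
  hex 9: (8, 0, -8)
  hex 10: (8, 1, -9)
  hex 11: (8, 2, -10)
  hex 12: (8, 3, -11)
  hex 13: (7, 4, -11)
  hex 14: (6, 5, -11)
  hex 15: (5, 6, -11)
  hex 16: (4, 7, -11)
  hex 17: (3, 7, -10)
  hex 18: (2, 7, -9)
  hex 19: (1, 7, -8)
  hex 20: (0, 7, -7)
  hex 21: (0, 6, -6)
  hex 22: (0, 5, -5)
  hex 23: (0, 4, -4)
Sorted: 24 hexes.

Answer: 0 3 -3
0 4 -4
0 5 -5
0 6 -6
0 7 -7
1 2 -3
1 7 -8
2 1 -3
2 7 -9
3 0 -3
3 7 -10
4 -1 -3
4 7 -11
5 -1 -4
5 6 -11
6 -1 -5
6 5 -11
7 -1 -6
7 4 -11
8 -1 -7
8 0 -8
8 1 -9
8 2 -10
8 3 -11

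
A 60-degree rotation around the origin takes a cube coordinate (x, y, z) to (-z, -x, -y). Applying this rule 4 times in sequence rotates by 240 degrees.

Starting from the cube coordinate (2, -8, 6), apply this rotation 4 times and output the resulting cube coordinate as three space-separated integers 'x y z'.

Start: (2, -8, 6)
Step 1: (2, -8, 6) -> (-(6), -(2), -(-8)) = (-6, -2, 8)
Step 2: (-6, -2, 8) -> (-(8), -(-6), -(-2)) = (-8, 6, 2)
Step 3: (-8, 6, 2) -> (-(2), -(-8), -(6)) = (-2, 8, -6)
Step 4: (-2, 8, -6) -> (-(-6), -(-2), -(8)) = (6, 2, -8)

Answer: 6 2 -8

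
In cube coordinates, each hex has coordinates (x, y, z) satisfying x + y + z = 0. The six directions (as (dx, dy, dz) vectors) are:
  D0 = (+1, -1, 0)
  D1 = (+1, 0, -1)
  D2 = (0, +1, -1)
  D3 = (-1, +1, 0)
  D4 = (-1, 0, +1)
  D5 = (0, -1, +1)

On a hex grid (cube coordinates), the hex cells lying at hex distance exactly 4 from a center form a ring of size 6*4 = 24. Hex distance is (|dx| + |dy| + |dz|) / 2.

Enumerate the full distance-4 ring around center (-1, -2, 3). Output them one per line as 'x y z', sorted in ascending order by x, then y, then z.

Walk ring at distance 4 from (-1, -2, 3):
Start at center + D4*4 = (-5, -2, 7)
  hex 0: (-5, -2, 7)
  hex 1: (-4, -3, 7)
  hex 2: (-3, -4, 7)
  hex 3: (-2, -5, 7)
  hex 4: (-1, -6, 7)
  hex 5: (0, -6, 6)
  hex 6: (1, -6, 5)
  hex 7: (2, -6, 4)
  hex 8: (3, -6, 3)
  hex 9: (3, -5, 2)
  hex 10: (3, -4, 1)
  hex 11: (3, -3, 0)
  hex 12: (3, -2, -1)
  hex 13: (2, -1, -1)
  hex 14: (1, 0, -1)
  hex 15: (0, 1, -1)
  hex 16: (-1, 2, -1)
  hex 17: (-2, 2, 0)
  hex 18: (-3, 2, 1)
  hex 19: (-4, 2, 2)
  hex 20: (-5, 2, 3)
  hex 21: (-5, 1, 4)
  hex 22: (-5, 0, 5)
  hex 23: (-5, -1, 6)
Sorted: 24 hexes.

Answer: -5 -2 7
-5 -1 6
-5 0 5
-5 1 4
-5 2 3
-4 -3 7
-4 2 2
-3 -4 7
-3 2 1
-2 -5 7
-2 2 0
-1 -6 7
-1 2 -1
0 -6 6
0 1 -1
1 -6 5
1 0 -1
2 -6 4
2 -1 -1
3 -6 3
3 -5 2
3 -4 1
3 -3 0
3 -2 -1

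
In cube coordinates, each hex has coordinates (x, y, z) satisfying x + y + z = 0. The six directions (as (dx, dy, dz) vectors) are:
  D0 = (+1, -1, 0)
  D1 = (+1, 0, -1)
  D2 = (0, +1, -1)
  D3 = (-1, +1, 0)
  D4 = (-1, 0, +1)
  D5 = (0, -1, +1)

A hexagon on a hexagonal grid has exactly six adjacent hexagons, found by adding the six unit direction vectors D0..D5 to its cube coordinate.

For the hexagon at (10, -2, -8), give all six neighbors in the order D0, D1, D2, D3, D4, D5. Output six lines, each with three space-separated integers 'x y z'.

Answer: 11 -3 -8
11 -2 -9
10 -1 -9
9 -1 -8
9 -2 -7
10 -3 -7

Derivation:
Center: (10, -2, -8). Add each direction:
  D0: (10, -2, -8) + (1, -1, 0) = (11, -3, -8)
  D1: (10, -2, -8) + (1, 0, -1) = (11, -2, -9)
  D2: (10, -2, -8) + (0, 1, -1) = (10, -1, -9)
  D3: (10, -2, -8) + (-1, 1, 0) = (9, -1, -8)
  D4: (10, -2, -8) + (-1, 0, 1) = (9, -2, -7)
  D5: (10, -2, -8) + (0, -1, 1) = (10, -3, -7)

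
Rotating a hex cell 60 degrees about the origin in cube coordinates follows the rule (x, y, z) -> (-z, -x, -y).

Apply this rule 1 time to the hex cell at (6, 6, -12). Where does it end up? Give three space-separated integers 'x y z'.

Start: (6, 6, -12)
Step 1: (6, 6, -12) -> (-(-12), -(6), -(6)) = (12, -6, -6)

Answer: 12 -6 -6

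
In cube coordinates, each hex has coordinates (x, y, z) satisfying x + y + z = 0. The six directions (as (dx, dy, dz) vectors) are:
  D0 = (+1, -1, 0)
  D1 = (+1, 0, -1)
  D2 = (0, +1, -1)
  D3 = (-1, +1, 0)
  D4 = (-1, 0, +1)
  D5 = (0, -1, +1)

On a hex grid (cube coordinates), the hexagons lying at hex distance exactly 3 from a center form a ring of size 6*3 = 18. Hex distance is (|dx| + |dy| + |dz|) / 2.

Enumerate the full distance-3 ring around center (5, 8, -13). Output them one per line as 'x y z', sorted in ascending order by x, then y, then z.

Walk ring at distance 3 from (5, 8, -13):
Start at center + D4*3 = (2, 8, -10)
  hex 0: (2, 8, -10)
  hex 1: (3, 7, -10)
  hex 2: (4, 6, -10)
  hex 3: (5, 5, -10)
  hex 4: (6, 5, -11)
  hex 5: (7, 5, -12)
  hex 6: (8, 5, -13)
  hex 7: (8, 6, -14)
  hex 8: (8, 7, -15)
  hex 9: (8, 8, -16)
  hex 10: (7, 9, -16)
  hex 11: (6, 10, -16)
  hex 12: (5, 11, -16)
  hex 13: (4, 11, -15)
  hex 14: (3, 11, -14)
  hex 15: (2, 11, -13)
  hex 16: (2, 10, -12)
  hex 17: (2, 9, -11)
Sorted: 18 hexes.

Answer: 2 8 -10
2 9 -11
2 10 -12
2 11 -13
3 7 -10
3 11 -14
4 6 -10
4 11 -15
5 5 -10
5 11 -16
6 5 -11
6 10 -16
7 5 -12
7 9 -16
8 5 -13
8 6 -14
8 7 -15
8 8 -16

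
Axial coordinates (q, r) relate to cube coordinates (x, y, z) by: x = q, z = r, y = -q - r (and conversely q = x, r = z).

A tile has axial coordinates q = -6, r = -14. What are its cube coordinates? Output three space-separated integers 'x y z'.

x = q = -6
z = r = -14
y = -x - z = -(-6) - (-14) = 20

Answer: -6 20 -14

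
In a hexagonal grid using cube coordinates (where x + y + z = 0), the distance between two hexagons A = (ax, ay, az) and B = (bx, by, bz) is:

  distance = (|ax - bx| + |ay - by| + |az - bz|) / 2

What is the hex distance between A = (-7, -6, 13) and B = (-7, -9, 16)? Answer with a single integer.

Answer: 3

Derivation:
|ax - bx| = |-7 - (-7)| = 0
|ay - by| = |-6 - (-9)| = 3
|az - bz| = |13 - 16| = 3
distance = (0 + 3 + 3) / 2 = 6 / 2 = 3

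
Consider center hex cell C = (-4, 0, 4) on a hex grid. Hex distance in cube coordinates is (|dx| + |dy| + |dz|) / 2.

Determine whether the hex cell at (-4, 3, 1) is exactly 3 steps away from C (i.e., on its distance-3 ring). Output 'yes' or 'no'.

Answer: yes

Derivation:
|px - cx| = |-4 - (-4)| = 0
|py - cy| = |3 - 0| = 3
|pz - cz| = |1 - 4| = 3
distance = (0+3+3)/2 = 6/2 = 3
radius = 3; distance == radius -> yes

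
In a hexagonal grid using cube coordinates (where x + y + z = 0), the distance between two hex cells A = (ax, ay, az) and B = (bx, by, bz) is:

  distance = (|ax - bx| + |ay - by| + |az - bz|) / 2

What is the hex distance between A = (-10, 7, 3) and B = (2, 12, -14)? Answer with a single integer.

Answer: 17

Derivation:
|ax - bx| = |-10 - 2| = 12
|ay - by| = |7 - 12| = 5
|az - bz| = |3 - (-14)| = 17
distance = (12 + 5 + 17) / 2 = 34 / 2 = 17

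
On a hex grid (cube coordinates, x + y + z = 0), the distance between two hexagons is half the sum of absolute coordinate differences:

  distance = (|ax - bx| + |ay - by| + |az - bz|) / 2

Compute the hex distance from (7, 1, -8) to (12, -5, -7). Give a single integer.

Answer: 6

Derivation:
|ax - bx| = |7 - 12| = 5
|ay - by| = |1 - (-5)| = 6
|az - bz| = |-8 - (-7)| = 1
distance = (5 + 6 + 1) / 2 = 12 / 2 = 6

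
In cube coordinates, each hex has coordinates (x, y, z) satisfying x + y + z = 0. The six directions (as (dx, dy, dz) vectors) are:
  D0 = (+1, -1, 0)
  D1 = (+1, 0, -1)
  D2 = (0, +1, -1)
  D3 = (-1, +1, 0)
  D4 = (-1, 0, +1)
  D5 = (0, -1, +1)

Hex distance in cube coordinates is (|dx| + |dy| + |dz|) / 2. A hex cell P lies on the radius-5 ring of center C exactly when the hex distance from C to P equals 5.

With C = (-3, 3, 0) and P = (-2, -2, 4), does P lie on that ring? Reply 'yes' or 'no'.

Answer: yes

Derivation:
|px - cx| = |-2 - (-3)| = 1
|py - cy| = |-2 - 3| = 5
|pz - cz| = |4 - 0| = 4
distance = (1+5+4)/2 = 10/2 = 5
radius = 5; distance == radius -> yes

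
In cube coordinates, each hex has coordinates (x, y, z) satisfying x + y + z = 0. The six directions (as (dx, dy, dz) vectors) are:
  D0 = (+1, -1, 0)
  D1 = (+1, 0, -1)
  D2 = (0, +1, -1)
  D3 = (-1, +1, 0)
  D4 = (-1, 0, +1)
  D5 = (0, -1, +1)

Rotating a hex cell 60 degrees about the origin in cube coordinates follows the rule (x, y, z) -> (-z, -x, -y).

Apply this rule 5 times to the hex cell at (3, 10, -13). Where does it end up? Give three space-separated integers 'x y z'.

Start: (3, 10, -13)
Step 1: (3, 10, -13) -> (-(-13), -(3), -(10)) = (13, -3, -10)
Step 2: (13, -3, -10) -> (-(-10), -(13), -(-3)) = (10, -13, 3)
Step 3: (10, -13, 3) -> (-(3), -(10), -(-13)) = (-3, -10, 13)
Step 4: (-3, -10, 13) -> (-(13), -(-3), -(-10)) = (-13, 3, 10)
Step 5: (-13, 3, 10) -> (-(10), -(-13), -(3)) = (-10, 13, -3)

Answer: -10 13 -3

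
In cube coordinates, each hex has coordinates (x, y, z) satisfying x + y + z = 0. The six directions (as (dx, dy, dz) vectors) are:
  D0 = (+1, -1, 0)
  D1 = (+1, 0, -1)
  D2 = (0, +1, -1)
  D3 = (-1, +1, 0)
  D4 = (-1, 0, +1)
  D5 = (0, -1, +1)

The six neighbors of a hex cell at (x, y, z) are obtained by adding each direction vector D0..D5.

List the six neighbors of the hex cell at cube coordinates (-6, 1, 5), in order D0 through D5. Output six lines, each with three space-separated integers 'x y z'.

Answer: -5 0 5
-5 1 4
-6 2 4
-7 2 5
-7 1 6
-6 0 6

Derivation:
Center: (-6, 1, 5). Add each direction:
  D0: (-6, 1, 5) + (1, -1, 0) = (-5, 0, 5)
  D1: (-6, 1, 5) + (1, 0, -1) = (-5, 1, 4)
  D2: (-6, 1, 5) + (0, 1, -1) = (-6, 2, 4)
  D3: (-6, 1, 5) + (-1, 1, 0) = (-7, 2, 5)
  D4: (-6, 1, 5) + (-1, 0, 1) = (-7, 1, 6)
  D5: (-6, 1, 5) + (0, -1, 1) = (-6, 0, 6)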